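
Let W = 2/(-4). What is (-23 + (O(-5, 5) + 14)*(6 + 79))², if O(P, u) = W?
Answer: 5058001/4 ≈ 1.2645e+6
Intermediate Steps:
W = -½ (W = 2*(-¼) = -½ ≈ -0.50000)
O(P, u) = -½
(-23 + (O(-5, 5) + 14)*(6 + 79))² = (-23 + (-½ + 14)*(6 + 79))² = (-23 + (27/2)*85)² = (-23 + 2295/2)² = (2249/2)² = 5058001/4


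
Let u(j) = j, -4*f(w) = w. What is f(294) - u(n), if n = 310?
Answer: -767/2 ≈ -383.50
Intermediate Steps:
f(w) = -w/4
f(294) - u(n) = -¼*294 - 1*310 = -147/2 - 310 = -767/2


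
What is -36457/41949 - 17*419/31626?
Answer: -53770067/49136262 ≈ -1.0943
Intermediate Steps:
-36457/41949 - 17*419/31626 = -36457*1/41949 - 7123*1/31626 = -36457/41949 - 7123/31626 = -53770067/49136262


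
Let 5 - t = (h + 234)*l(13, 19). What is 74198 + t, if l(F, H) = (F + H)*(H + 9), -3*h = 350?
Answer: -92783/3 ≈ -30928.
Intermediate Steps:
h = -350/3 (h = -⅓*350 = -350/3 ≈ -116.67)
l(F, H) = (9 + H)*(F + H) (l(F, H) = (F + H)*(9 + H) = (9 + H)*(F + H))
t = -315377/3 (t = 5 - (-350/3 + 234)*(19² + 9*13 + 9*19 + 13*19) = 5 - 352*(361 + 117 + 171 + 247)/3 = 5 - 352*896/3 = 5 - 1*315392/3 = 5 - 315392/3 = -315377/3 ≈ -1.0513e+5)
74198 + t = 74198 - 315377/3 = -92783/3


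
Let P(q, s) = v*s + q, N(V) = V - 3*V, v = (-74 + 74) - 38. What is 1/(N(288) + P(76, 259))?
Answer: -1/10342 ≈ -9.6693e-5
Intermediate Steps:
v = -38 (v = 0 - 38 = -38)
N(V) = -2*V
P(q, s) = q - 38*s (P(q, s) = -38*s + q = q - 38*s)
1/(N(288) + P(76, 259)) = 1/(-2*288 + (76 - 38*259)) = 1/(-576 + (76 - 9842)) = 1/(-576 - 9766) = 1/(-10342) = -1/10342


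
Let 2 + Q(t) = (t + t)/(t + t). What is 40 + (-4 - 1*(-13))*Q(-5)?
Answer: 31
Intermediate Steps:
Q(t) = -1 (Q(t) = -2 + (t + t)/(t + t) = -2 + (2*t)/((2*t)) = -2 + (2*t)*(1/(2*t)) = -2 + 1 = -1)
40 + (-4 - 1*(-13))*Q(-5) = 40 + (-4 - 1*(-13))*(-1) = 40 + (-4 + 13)*(-1) = 40 + 9*(-1) = 40 - 9 = 31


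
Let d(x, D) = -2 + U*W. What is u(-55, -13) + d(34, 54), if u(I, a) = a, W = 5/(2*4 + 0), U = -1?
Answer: -125/8 ≈ -15.625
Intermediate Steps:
W = 5/8 (W = 5/(8 + 0) = 5/8 ≈ 0.62500)
d(x, D) = -21/8 (d(x, D) = -2 - 1*5/8 = -2 - 5/8 = -21/8)
u(-55, -13) + d(34, 54) = -13 - 21/8 = -125/8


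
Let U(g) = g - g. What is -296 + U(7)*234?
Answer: -296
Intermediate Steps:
U(g) = 0
-296 + U(7)*234 = -296 + 0*234 = -296 + 0 = -296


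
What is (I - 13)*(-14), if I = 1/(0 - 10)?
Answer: 917/5 ≈ 183.40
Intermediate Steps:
I = -⅒ (I = 1/(-10) = -⅒ ≈ -0.10000)
(I - 13)*(-14) = (-⅒ - 13)*(-14) = -131/10*(-14) = 917/5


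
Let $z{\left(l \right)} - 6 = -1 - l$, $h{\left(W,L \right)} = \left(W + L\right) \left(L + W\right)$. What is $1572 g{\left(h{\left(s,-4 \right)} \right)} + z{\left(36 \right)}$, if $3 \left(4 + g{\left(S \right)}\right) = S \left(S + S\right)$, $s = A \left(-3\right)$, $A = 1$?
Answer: $2509929$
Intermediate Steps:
$s = -3$ ($s = 1 \left(-3\right) = -3$)
$h{\left(W,L \right)} = \left(L + W\right)^{2}$ ($h{\left(W,L \right)} = \left(L + W\right) \left(L + W\right) = \left(L + W\right)^{2}$)
$g{\left(S \right)} = -4 + \frac{2 S^{2}}{3}$ ($g{\left(S \right)} = -4 + \frac{S \left(S + S\right)}{3} = -4 + \frac{S 2 S}{3} = -4 + \frac{2 S^{2}}{3}$)
$z{\left(l \right)} = 5 - l$ ($z{\left(l \right)} = 6 - \left(1 + l\right) = 5 - l$)
$1572 g{\left(h{\left(s,-4 \right)} \right)} + z{\left(36 \right)} = 1572 \left(-4 + \frac{2 \left(\left(-4 - 3\right)^{2}\right)^{2}}{3}\right) + \left(5 - 36\right) = 1572 \left(-4 + \frac{2 \left(\left(-7\right)^{2}\right)^{2}}{3}\right) + \left(5 - 36\right) = 1572 \left(-4 + \frac{2 \cdot 49^{2}}{3}\right) - 31 = 1572 \left(-4 + \frac{2}{3} \cdot 2401\right) - 31 = 1572 \left(-4 + \frac{4802}{3}\right) - 31 = 1572 \cdot \frac{4790}{3} - 31 = 2509960 - 31 = 2509929$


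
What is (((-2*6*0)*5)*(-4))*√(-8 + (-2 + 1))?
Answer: 0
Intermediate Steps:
(((-2*6*0)*5)*(-4))*√(-8 + (-2 + 1)) = ((-12*0*5)*(-4))*√(-8 - 1) = ((0*5)*(-4))*√(-9) = (0*(-4))*(3*I) = 0*(3*I) = 0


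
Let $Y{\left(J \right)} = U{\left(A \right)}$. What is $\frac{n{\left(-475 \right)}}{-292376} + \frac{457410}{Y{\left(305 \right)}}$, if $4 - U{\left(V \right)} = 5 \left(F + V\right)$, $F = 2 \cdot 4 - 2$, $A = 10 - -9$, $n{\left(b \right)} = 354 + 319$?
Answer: $- \frac{133735787593}{35377496} \approx -3780.3$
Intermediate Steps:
$n{\left(b \right)} = 673$
$A = 19$ ($A = 10 + 9 = 19$)
$F = 6$ ($F = 8 - 2 = 6$)
$U{\left(V \right)} = -26 - 5 V$ ($U{\left(V \right)} = 4 - 5 \left(6 + V\right) = 4 - \left(30 + 5 V\right) = -26 - 5 V$)
$Y{\left(J \right)} = -121$ ($Y{\left(J \right)} = -26 - 95 = -121$)
$\frac{n{\left(-475 \right)}}{-292376} + \frac{457410}{Y{\left(305 \right)}} = \frac{673}{-292376} + \frac{457410}{-121} = 673 \left(- \frac{1}{292376}\right) + 457410 \left(- \frac{1}{121}\right) = - \frac{673}{292376} - \frac{457410}{121} = - \frac{133735787593}{35377496}$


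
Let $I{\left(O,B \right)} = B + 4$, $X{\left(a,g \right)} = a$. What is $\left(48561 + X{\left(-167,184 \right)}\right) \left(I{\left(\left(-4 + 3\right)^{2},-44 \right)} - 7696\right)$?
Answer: $-374375984$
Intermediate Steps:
$I{\left(O,B \right)} = 4 + B$
$\left(48561 + X{\left(-167,184 \right)}\right) \left(I{\left(\left(-4 + 3\right)^{2},-44 \right)} - 7696\right) = \left(48561 - 167\right) \left(\left(4 - 44\right) - 7696\right) = 48394 \left(-40 - 7696\right) = 48394 \left(-7736\right) = -374375984$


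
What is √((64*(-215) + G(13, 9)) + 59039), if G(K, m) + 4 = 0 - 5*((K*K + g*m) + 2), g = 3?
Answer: √44285 ≈ 210.44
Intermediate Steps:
G(K, m) = -14 - 15*m - 5*K² (G(K, m) = -4 + (0 - 5*((K*K + 3*m) + 2)) = -4 + (0 - 5*((K² + 3*m) + 2)) = -4 + (0 - 5*(2 + K² + 3*m)) = -4 + (0 + (-10 - 15*m - 5*K²)) = -4 + (-10 - 15*m - 5*K²) = -14 - 15*m - 5*K²)
√((64*(-215) + G(13, 9)) + 59039) = √((64*(-215) + (-14 - 15*9 - 5*13²)) + 59039) = √((-13760 + (-14 - 135 - 5*169)) + 59039) = √((-13760 + (-14 - 135 - 845)) + 59039) = √((-13760 - 994) + 59039) = √(-14754 + 59039) = √44285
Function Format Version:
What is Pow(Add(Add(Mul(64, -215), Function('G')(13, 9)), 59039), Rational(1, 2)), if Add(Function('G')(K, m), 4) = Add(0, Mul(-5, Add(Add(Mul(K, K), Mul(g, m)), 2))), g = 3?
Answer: Pow(44285, Rational(1, 2)) ≈ 210.44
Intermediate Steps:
Function('G')(K, m) = Add(-14, Mul(-15, m), Mul(-5, Pow(K, 2))) (Function('G')(K, m) = Add(-4, Add(0, Mul(-5, Add(Add(Mul(K, K), Mul(3, m)), 2)))) = Add(-4, Add(0, Mul(-5, Add(Add(Pow(K, 2), Mul(3, m)), 2)))) = Add(-4, Add(0, Mul(-5, Add(2, Pow(K, 2), Mul(3, m))))) = Add(-4, Add(0, Add(-10, Mul(-15, m), Mul(-5, Pow(K, 2))))) = Add(-4, Add(-10, Mul(-15, m), Mul(-5, Pow(K, 2)))) = Add(-14, Mul(-15, m), Mul(-5, Pow(K, 2))))
Pow(Add(Add(Mul(64, -215), Function('G')(13, 9)), 59039), Rational(1, 2)) = Pow(Add(Add(Mul(64, -215), Add(-14, Mul(-15, 9), Mul(-5, Pow(13, 2)))), 59039), Rational(1, 2)) = Pow(Add(Add(-13760, Add(-14, -135, Mul(-5, 169))), 59039), Rational(1, 2)) = Pow(Add(Add(-13760, Add(-14, -135, -845)), 59039), Rational(1, 2)) = Pow(Add(Add(-13760, -994), 59039), Rational(1, 2)) = Pow(Add(-14754, 59039), Rational(1, 2)) = Pow(44285, Rational(1, 2))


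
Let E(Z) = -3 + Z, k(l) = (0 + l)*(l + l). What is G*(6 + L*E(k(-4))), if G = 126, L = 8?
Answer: 29988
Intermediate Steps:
k(l) = 2*l² (k(l) = l*(2*l) = 2*l²)
G*(6 + L*E(k(-4))) = 126*(6 + 8*(-3 + 2*(-4)²)) = 126*(6 + 8*(-3 + 2*16)) = 126*(6 + 8*(-3 + 32)) = 126*(6 + 8*29) = 126*(6 + 232) = 126*238 = 29988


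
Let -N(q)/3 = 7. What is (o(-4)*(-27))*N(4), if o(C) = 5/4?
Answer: 2835/4 ≈ 708.75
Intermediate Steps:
N(q) = -21 (N(q) = -3*7 = -21)
o(C) = 5/4 (o(C) = 5*(¼) = 5/4)
(o(-4)*(-27))*N(4) = ((5/4)*(-27))*(-21) = -135/4*(-21) = 2835/4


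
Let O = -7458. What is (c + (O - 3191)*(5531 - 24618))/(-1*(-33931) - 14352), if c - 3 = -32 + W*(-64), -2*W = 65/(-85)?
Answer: 3455375962/332843 ≈ 10381.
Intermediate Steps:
W = 13/34 (W = -65/(2*(-85)) = -65*(-1)/(2*85) = -½*(-13/17) = 13/34 ≈ 0.38235)
c = -909/17 (c = 3 + (-32 + (13/34)*(-64)) = 3 + (-32 - 416/17) = 3 - 960/17 = -909/17 ≈ -53.471)
(c + (O - 3191)*(5531 - 24618))/(-1*(-33931) - 14352) = (-909/17 + (-7458 - 3191)*(5531 - 24618))/(-1*(-33931) - 14352) = (-909/17 - 10649*(-19087))/(33931 - 14352) = (-909/17 + 203257463)/19579 = (3455375962/17)*(1/19579) = 3455375962/332843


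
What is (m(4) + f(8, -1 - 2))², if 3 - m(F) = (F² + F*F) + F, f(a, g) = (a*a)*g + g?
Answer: 51984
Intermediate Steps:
f(a, g) = g + g*a² (f(a, g) = a²*g + g = g*a² + g = g + g*a²)
m(F) = 3 - F - 2*F² (m(F) = 3 - ((F² + F*F) + F) = 3 - ((F² + F²) + F) = 3 - (2*F² + F) = 3 - (F + 2*F²) = 3 + (-F - 2*F²) = 3 - F - 2*F²)
(m(4) + f(8, -1 - 2))² = ((3 - 1*4 - 2*4²) + (-1 - 2)*(1 + 8²))² = ((3 - 4 - 2*16) - 3*(1 + 64))² = ((3 - 4 - 32) - 3*65)² = (-33 - 195)² = (-228)² = 51984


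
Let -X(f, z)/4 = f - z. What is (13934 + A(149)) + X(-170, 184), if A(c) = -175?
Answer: 15175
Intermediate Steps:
X(f, z) = -4*f + 4*z (X(f, z) = -4*(f - z) = -4*f + 4*z)
(13934 + A(149)) + X(-170, 184) = (13934 - 175) + (-4*(-170) + 4*184) = 13759 + (680 + 736) = 13759 + 1416 = 15175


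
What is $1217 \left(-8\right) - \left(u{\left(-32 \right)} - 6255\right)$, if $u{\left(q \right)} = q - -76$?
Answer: $-3525$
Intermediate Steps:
$u{\left(q \right)} = 76 + q$ ($u{\left(q \right)} = q + 76 = 76 + q$)
$1217 \left(-8\right) - \left(u{\left(-32 \right)} - 6255\right) = 1217 \left(-8\right) - \left(\left(76 - 32\right) - 6255\right) = -9736 - \left(44 - 6255\right) = -9736 - -6211 = -9736 + 6211 = -3525$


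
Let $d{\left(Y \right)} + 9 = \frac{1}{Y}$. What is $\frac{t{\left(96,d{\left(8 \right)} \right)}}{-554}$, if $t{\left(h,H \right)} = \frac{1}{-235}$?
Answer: $\frac{1}{130190} \approx 7.6811 \cdot 10^{-6}$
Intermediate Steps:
$d{\left(Y \right)} = -9 + \frac{1}{Y}$
$t{\left(h,H \right)} = - \frac{1}{235}$
$\frac{t{\left(96,d{\left(8 \right)} \right)}}{-554} = - \frac{1}{235 \left(-554\right)} = \left(- \frac{1}{235}\right) \left(- \frac{1}{554}\right) = \frac{1}{130190}$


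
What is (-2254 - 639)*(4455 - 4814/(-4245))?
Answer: -54724824077/4245 ≈ -1.2892e+7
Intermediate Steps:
(-2254 - 639)*(4455 - 4814/(-4245)) = -2893*(4455 - 4814*(-1/4245)) = -2893*(4455 + 4814/4245) = -2893*18916289/4245 = -54724824077/4245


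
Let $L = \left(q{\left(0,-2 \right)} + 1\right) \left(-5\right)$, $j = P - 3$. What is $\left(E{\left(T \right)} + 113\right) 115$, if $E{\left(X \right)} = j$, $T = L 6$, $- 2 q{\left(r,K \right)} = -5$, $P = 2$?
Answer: $12880$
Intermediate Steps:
$q{\left(r,K \right)} = \frac{5}{2}$ ($q{\left(r,K \right)} = \left(- \frac{1}{2}\right) \left(-5\right) = \frac{5}{2}$)
$j = -1$ ($j = 2 - 3 = -1$)
$L = - \frac{35}{2}$ ($L = \left(\frac{5}{2} + 1\right) \left(-5\right) = \frac{7}{2} \left(-5\right) = - \frac{35}{2} \approx -17.5$)
$T = -105$ ($T = \left(- \frac{35}{2}\right) 6 = -105$)
$E{\left(X \right)} = -1$
$\left(E{\left(T \right)} + 113\right) 115 = \left(-1 + 113\right) 115 = 112 \cdot 115 = 12880$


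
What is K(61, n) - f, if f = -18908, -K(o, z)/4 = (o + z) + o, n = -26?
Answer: 18524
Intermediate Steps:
K(o, z) = -8*o - 4*z (K(o, z) = -4*((o + z) + o) = -4*(z + 2*o) = -8*o - 4*z)
K(61, n) - f = (-8*61 - 4*(-26)) - 1*(-18908) = (-488 + 104) + 18908 = -384 + 18908 = 18524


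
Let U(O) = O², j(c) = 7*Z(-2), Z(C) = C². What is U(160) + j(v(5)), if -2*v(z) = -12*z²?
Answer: 25628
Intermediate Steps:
v(z) = 6*z² (v(z) = -(-6)*z² = 6*z²)
j(c) = 28 (j(c) = 7*(-2)² = 7*4 = 28)
U(160) + j(v(5)) = 160² + 28 = 25600 + 28 = 25628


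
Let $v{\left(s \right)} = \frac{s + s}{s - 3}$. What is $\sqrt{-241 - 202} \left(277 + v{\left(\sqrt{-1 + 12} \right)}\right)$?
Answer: $3 i \sqrt{4873} + 288 i \sqrt{443} \approx 6271.1 i$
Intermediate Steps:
$v{\left(s \right)} = \frac{2 s}{-3 + s}$
$\sqrt{-241 - 202} \left(277 + v{\left(\sqrt{-1 + 12} \right)}\right) = \sqrt{-241 - 202} \left(277 + \frac{2 \sqrt{-1 + 12}}{-3 + \sqrt{-1 + 12}}\right) = \sqrt{-443} \left(277 + \frac{2 \sqrt{11}}{-3 + \sqrt{11}}\right) = i \sqrt{443} \left(277 + \frac{2 \sqrt{11}}{-3 + \sqrt{11}}\right)$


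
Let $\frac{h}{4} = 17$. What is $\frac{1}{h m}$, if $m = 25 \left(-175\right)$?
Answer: $- \frac{1}{297500} \approx -3.3613 \cdot 10^{-6}$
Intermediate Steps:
$h = 68$ ($h = 4 \cdot 17 = 68$)
$m = -4375$
$\frac{1}{h m} = \frac{1}{68 \left(-4375\right)} = \frac{1}{-297500} = - \frac{1}{297500}$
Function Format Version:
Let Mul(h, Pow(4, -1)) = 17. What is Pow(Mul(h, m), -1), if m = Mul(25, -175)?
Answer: Rational(-1, 297500) ≈ -3.3613e-6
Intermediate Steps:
h = 68 (h = Mul(4, 17) = 68)
m = -4375
Pow(Mul(h, m), -1) = Pow(Mul(68, -4375), -1) = Pow(-297500, -1) = Rational(-1, 297500)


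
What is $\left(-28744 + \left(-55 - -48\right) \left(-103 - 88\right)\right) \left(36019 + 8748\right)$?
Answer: $-1226929169$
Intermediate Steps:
$\left(-28744 + \left(-55 - -48\right) \left(-103 - 88\right)\right) \left(36019 + 8748\right) = \left(-28744 + \left(-55 + 48\right) \left(-191\right)\right) 44767 = \left(-28744 - -1337\right) 44767 = \left(-28744 + 1337\right) 44767 = \left(-27407\right) 44767 = -1226929169$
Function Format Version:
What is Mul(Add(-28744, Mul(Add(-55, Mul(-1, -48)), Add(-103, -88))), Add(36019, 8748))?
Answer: -1226929169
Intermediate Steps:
Mul(Add(-28744, Mul(Add(-55, Mul(-1, -48)), Add(-103, -88))), Add(36019, 8748)) = Mul(Add(-28744, Mul(Add(-55, 48), -191)), 44767) = Mul(Add(-28744, Mul(-7, -191)), 44767) = Mul(Add(-28744, 1337), 44767) = Mul(-27407, 44767) = -1226929169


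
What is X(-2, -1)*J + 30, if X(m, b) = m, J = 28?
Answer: -26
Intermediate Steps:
X(-2, -1)*J + 30 = -2*28 + 30 = -56 + 30 = -26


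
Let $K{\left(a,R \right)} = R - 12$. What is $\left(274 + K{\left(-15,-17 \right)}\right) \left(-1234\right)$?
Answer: $-302330$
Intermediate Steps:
$K{\left(a,R \right)} = -12 + R$
$\left(274 + K{\left(-15,-17 \right)}\right) \left(-1234\right) = \left(274 - 29\right) \left(-1234\right) = 245 \left(-1234\right) = -302330$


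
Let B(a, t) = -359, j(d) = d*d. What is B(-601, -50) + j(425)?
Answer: 180266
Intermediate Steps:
j(d) = d**2
B(-601, -50) + j(425) = -359 + 425**2 = -359 + 180625 = 180266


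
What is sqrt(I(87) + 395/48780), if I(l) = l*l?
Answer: sqrt(20011518853)/1626 ≈ 87.000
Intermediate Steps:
I(l) = l**2
sqrt(I(87) + 395/48780) = sqrt(87**2 + 395/48780) = sqrt(7569 + 395*(1/48780)) = sqrt(7569 + 79/9756) = sqrt(73843243/9756) = sqrt(20011518853)/1626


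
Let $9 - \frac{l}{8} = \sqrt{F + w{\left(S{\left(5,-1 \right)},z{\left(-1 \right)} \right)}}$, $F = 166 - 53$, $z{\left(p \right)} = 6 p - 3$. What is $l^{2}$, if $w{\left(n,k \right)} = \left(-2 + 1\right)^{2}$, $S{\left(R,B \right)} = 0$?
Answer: $12480 - 1152 \sqrt{114} \approx 180.01$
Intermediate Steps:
$z{\left(p \right)} = -3 + 6 p$
$w{\left(n,k \right)} = 1$ ($w{\left(n,k \right)} = \left(-1\right)^{2} = 1$)
$F = 113$
$l = 72 - 8 \sqrt{114}$ ($l = 72 - 8 \sqrt{113 + 1} = 72 - 8 \sqrt{114} \approx -13.417$)
$l^{2} = \left(72 - 8 \sqrt{114}\right)^{2}$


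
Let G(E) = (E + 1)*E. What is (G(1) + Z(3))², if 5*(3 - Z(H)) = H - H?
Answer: 25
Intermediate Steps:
G(E) = E*(1 + E) (G(E) = (1 + E)*E = E*(1 + E))
Z(H) = 3 (Z(H) = 3 - (H - H)/5 = 3 - ⅕*0 = 3 + 0 = 3)
(G(1) + Z(3))² = (1*(1 + 1) + 3)² = (1*2 + 3)² = (2 + 3)² = 5² = 25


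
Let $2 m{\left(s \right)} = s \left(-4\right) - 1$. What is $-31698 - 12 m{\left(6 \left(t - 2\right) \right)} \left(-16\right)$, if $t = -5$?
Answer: $-15666$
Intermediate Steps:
$m{\left(s \right)} = - \frac{1}{2} - 2 s$ ($m{\left(s \right)} = \frac{s \left(-4\right) - 1}{2} = \frac{- 4 s - 1}{2} = \frac{-1 - 4 s}{2} = - \frac{1}{2} - 2 s$)
$-31698 - 12 m{\left(6 \left(t - 2\right) \right)} \left(-16\right) = -31698 - 12 \left(- \frac{1}{2} - 2 \cdot 6 \left(-5 - 2\right)\right) \left(-16\right) = -31698 - 12 \left(- \frac{1}{2} - 2 \cdot 6 \left(-7\right)\right) \left(-16\right) = -31698 - 12 \left(- \frac{1}{2} - -84\right) \left(-16\right) = -31698 - 12 \left(- \frac{1}{2} + 84\right) \left(-16\right) = -31698 - 12 \cdot \frac{167}{2} \left(-16\right) = -31698 - 1002 \left(-16\right) = -31698 - -16032 = -31698 + 16032 = -15666$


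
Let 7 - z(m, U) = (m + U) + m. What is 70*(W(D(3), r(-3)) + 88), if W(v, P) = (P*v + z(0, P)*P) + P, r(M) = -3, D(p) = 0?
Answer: 3850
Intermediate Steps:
z(m, U) = 7 - U - 2*m (z(m, U) = 7 - ((m + U) + m) = 7 - ((U + m) + m) = 7 - (U + 2*m) = 7 + (-U - 2*m) = 7 - U - 2*m)
W(v, P) = P + P*v + P*(7 - P) (W(v, P) = (P*v + (7 - P - 2*0)*P) + P = (P*v + (7 - P + 0)*P) + P = (P*v + (7 - P)*P) + P = (P*v + P*(7 - P)) + P = P + P*v + P*(7 - P))
70*(W(D(3), r(-3)) + 88) = 70*(-3*(8 + 0 - 1*(-3)) + 88) = 70*(-3*(8 + 0 + 3) + 88) = 70*(-3*11 + 88) = 70*(-33 + 88) = 70*55 = 3850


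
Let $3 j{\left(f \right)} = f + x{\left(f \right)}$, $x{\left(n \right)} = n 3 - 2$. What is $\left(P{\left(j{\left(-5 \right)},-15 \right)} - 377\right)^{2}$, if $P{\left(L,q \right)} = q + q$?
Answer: $165649$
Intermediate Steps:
$x{\left(n \right)} = -2 + 3 n$ ($x{\left(n \right)} = 3 n - 2 = -2 + 3 n$)
$j{\left(f \right)} = - \frac{2}{3} + \frac{4 f}{3}$ ($j{\left(f \right)} = \frac{f + \left(-2 + 3 f\right)}{3} = \frac{-2 + 4 f}{3} = - \frac{2}{3} + \frac{4 f}{3}$)
$P{\left(L,q \right)} = 2 q$
$\left(P{\left(j{\left(-5 \right)},-15 \right)} - 377\right)^{2} = \left(2 \left(-15\right) - 377\right)^{2} = \left(-30 - 377\right)^{2} = \left(-407\right)^{2} = 165649$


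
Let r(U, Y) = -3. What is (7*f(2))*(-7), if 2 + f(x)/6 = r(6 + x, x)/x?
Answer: 1029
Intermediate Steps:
f(x) = -12 - 18/x (f(x) = -12 + 6*(-3/x) = -12 - 18/x)
(7*f(2))*(-7) = (7*(-12 - 18/2))*(-7) = (7*(-12 - 18*1/2))*(-7) = (7*(-12 - 9))*(-7) = (7*(-21))*(-7) = -147*(-7) = 1029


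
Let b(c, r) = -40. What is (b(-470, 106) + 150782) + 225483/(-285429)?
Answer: 14341970945/95143 ≈ 1.5074e+5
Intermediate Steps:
(b(-470, 106) + 150782) + 225483/(-285429) = (-40 + 150782) + 225483/(-285429) = 150742 + 225483*(-1/285429) = 150742 - 75161/95143 = 14341970945/95143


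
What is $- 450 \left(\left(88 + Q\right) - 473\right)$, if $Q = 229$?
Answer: $70200$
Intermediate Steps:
$- 450 \left(\left(88 + Q\right) - 473\right) = - 450 \left(\left(88 + 229\right) - 473\right) = - 450 \left(317 - 473\right) = \left(-450\right) \left(-156\right) = 70200$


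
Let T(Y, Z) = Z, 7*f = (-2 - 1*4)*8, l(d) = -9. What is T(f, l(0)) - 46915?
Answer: -46924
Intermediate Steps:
f = -48/7 (f = ((-2 - 1*4)*8)/7 = ((-2 - 4)*8)/7 = (-6*8)/7 = (⅐)*(-48) = -48/7 ≈ -6.8571)
T(f, l(0)) - 46915 = -9 - 46915 = -46924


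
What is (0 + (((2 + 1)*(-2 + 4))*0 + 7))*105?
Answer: 735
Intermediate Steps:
(0 + (((2 + 1)*(-2 + 4))*0 + 7))*105 = (0 + ((3*2)*0 + 7))*105 = (0 + (6*0 + 7))*105 = (0 + (0 + 7))*105 = (0 + 7)*105 = 7*105 = 735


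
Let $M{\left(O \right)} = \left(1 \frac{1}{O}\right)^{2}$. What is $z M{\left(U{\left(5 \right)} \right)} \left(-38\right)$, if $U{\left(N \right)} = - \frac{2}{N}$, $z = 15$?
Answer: $- \frac{7125}{2} \approx -3562.5$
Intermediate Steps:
$M{\left(O \right)} = \frac{1}{O^{2}}$ ($M{\left(O \right)} = \left(\frac{1}{O}\right)^{2} = \frac{1}{O^{2}}$)
$z M{\left(U{\left(5 \right)} \right)} \left(-38\right) = \frac{15}{\frac{4}{25}} \left(-38\right) = 15 \cdot \frac{25}{4} \left(-38\right) = \frac{375}{4} \left(-38\right) = - \frac{7125}{2}$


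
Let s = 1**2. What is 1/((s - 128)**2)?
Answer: 1/16129 ≈ 6.2000e-5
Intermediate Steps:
s = 1
1/((s - 128)**2) = 1/((1 - 128)**2) = 1/((-127)**2) = 1/16129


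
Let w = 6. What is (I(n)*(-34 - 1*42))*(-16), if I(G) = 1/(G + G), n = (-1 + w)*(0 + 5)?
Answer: 608/25 ≈ 24.320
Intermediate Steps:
n = 25 (n = (-1 + 6)*(0 + 5) = 5*5 = 25)
I(G) = 1/(2*G)
(I(n)*(-34 - 1*42))*(-16) = (((½)/25)*(-34 - 1*42))*(-16) = (((½)*(1/25))*(-34 - 42))*(-16) = ((1/50)*(-76))*(-16) = -38/25*(-16) = 608/25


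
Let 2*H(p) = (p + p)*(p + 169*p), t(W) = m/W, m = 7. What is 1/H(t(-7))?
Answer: 1/170 ≈ 0.0058824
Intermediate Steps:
t(W) = 7/W
H(p) = 170*p² (H(p) = ((p + p)*(p + 169*p))/2 = ((2*p)*(170*p))/2 = (340*p²)/2 = 170*p²)
1/H(t(-7)) = 1/(170*(7/(-7))²) = 1/(170*(7*(-⅐))²) = 1/(170*(-1)²) = 1/(170*1) = 1/170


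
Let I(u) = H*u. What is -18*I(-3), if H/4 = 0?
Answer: 0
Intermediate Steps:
H = 0 (H = 4*0 = 0)
I(u) = 0 (I(u) = 0*u = 0)
-18*I(-3) = -18*0 = 0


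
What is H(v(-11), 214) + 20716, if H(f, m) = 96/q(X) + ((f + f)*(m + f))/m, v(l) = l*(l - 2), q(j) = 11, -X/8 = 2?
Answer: 24954565/1177 ≈ 21202.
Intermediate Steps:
X = -16 (X = -8*2 = -16)
v(l) = l*(-2 + l)
H(f, m) = 96/11 + 2*f*(f + m)/m (H(f, m) = 96/11 + ((f + f)*(m + f))/m = 96*(1/11) + ((2*f)*(f + m))/m = 96/11 + (2*f*(f + m))/m = 96/11 + 2*f*(f + m)/m)
H(v(-11), 214) + 20716 = (96/11 + 2*(-11*(-2 - 11)) + 2*(-11*(-2 - 11))²/214) + 20716 = (96/11 + 2*(-11*(-13)) + 2*(-11*(-13))²*(1/214)) + 20716 = (96/11 + 2*143 + 2*143²*(1/214)) + 20716 = (96/11 + 286 + 2*20449*(1/214)) + 20716 = (96/11 + 286 + 20449/107) + 20716 = 571833/1177 + 20716 = 24954565/1177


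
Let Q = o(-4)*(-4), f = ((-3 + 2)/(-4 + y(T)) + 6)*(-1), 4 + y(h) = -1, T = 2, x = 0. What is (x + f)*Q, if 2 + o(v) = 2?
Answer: 0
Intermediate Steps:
o(v) = 0 (o(v) = -2 + 2 = 0)
y(h) = -5 (y(h) = -4 - 1 = -5)
f = -55/9 (f = ((-3 + 2)/(-4 - 5) + 6)*(-1) = (-1/(-9) + 6)*(-1) = (-1*(-⅑) + 6)*(-1) = (⅑ + 6)*(-1) = (55/9)*(-1) = -55/9 ≈ -6.1111)
Q = 0 (Q = 0*(-4) = 0)
(x + f)*Q = (0 - 55/9)*0 = -55/9*0 = 0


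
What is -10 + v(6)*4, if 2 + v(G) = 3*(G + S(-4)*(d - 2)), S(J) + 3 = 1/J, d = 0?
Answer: 132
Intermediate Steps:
S(J) = -3 + 1/J
v(G) = 35/2 + 3*G (v(G) = -2 + 3*(G + (-3 + 1/(-4))*(0 - 2)) = -2 + 3*(G + (-3 - 1/4)*(-2)) = -2 + 3*(G - 13/4*(-2)) = -2 + 3*(G + 13/2) = -2 + 3*(13/2 + G) = -2 + (39/2 + 3*G) = 35/2 + 3*G)
-10 + v(6)*4 = -10 + (35/2 + 3*6)*4 = -10 + (35/2 + 18)*4 = -10 + (71/2)*4 = -10 + 142 = 132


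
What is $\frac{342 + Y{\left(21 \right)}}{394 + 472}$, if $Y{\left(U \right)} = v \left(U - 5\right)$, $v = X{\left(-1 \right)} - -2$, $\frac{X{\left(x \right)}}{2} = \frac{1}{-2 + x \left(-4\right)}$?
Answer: $\frac{195}{433} \approx 0.45035$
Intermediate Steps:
$X{\left(x \right)} = \frac{2}{-2 - 4 x}$ ($X{\left(x \right)} = \frac{2}{-2 + x \left(-4\right)} = \frac{2}{-2 - 4 x}$)
$v = 3$ ($v = - \frac{1}{1 + 2 \left(-1\right)} - -2 = - \frac{1}{1 - 2} + 2 = - \frac{1}{-1} + 2 = \left(-1\right) \left(-1\right) + 2 = 1 + 2 = 3$)
$Y{\left(U \right)} = -15 + 3 U$ ($Y{\left(U \right)} = 3 \left(U - 5\right) = 3 \left(-5 + U\right) = -15 + 3 U$)
$\frac{342 + Y{\left(21 \right)}}{394 + 472} = \frac{342 + \left(-15 + 3 \cdot 21\right)}{394 + 472} = \frac{342 + \left(-15 + 63\right)}{866} = \frac{342 + 48}{866} = \frac{1}{866} \cdot 390 = \frac{195}{433}$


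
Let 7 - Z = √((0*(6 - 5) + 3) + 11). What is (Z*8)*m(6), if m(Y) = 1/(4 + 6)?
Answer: 28/5 - 4*√14/5 ≈ 2.6067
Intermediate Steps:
m(Y) = ⅒ (m(Y) = 1/10 = ⅒)
Z = 7 - √14 (Z = 7 - √((0*(6 - 5) + 3) + 11) = 7 - √((0*1 + 3) + 11) = 7 - √((0 + 3) + 11) = 7 - √(3 + 11) = 7 - √14 ≈ 3.2583)
(Z*8)*m(6) = ((7 - √14)*8)*(⅒) = (56 - 8*√14)*(⅒) = 28/5 - 4*√14/5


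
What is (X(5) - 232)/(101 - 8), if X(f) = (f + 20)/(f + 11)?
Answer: -1229/496 ≈ -2.4778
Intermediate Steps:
X(f) = (20 + f)/(11 + f)
(X(5) - 232)/(101 - 8) = ((20 + 5)/(11 + 5) - 232)/(101 - 8) = (25/16 - 232)/93 = ((1/16)*25 - 232)*(1/93) = (25/16 - 232)*(1/93) = -3687/16*1/93 = -1229/496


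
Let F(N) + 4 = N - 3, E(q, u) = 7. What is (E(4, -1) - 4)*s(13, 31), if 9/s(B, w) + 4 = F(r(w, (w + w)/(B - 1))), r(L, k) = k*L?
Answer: 162/895 ≈ 0.18101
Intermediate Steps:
r(L, k) = L*k
F(N) = -7 + N (F(N) = -4 + (N - 3) = -4 + (-3 + N) = -7 + N)
s(B, w) = 9/(-11 + 2*w²/(-1 + B)) (s(B, w) = 9/(-4 + (-7 + w*((w + w)/(B - 1)))) = 9/(-4 + (-7 + w*((2*w)/(-1 + B)))) = 9/(-4 + (-7 + w*(2*w/(-1 + B)))) = 9/(-4 + (-7 + 2*w²/(-1 + B))) = 9/(-11 + 2*w²/(-1 + B)))
(E(4, -1) - 4)*s(13, 31) = (7 - 4)*(9*(-1 + 13)/(11 - 11*13 + 2*31²)) = 3*(9*12/(11 - 143 + 2*961)) = 3*(9*12/(11 - 143 + 1922)) = 3*(9*12/1790) = 3*(9*(1/1790)*12) = 3*(54/895) = 162/895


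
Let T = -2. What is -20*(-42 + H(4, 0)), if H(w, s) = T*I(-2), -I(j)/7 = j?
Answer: 1400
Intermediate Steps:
I(j) = -7*j
H(w, s) = -28 (H(w, s) = -(-14)*(-2) = -2*14 = -28)
-20*(-42 + H(4, 0)) = -20*(-42 - 28) = -20*(-70) = 1400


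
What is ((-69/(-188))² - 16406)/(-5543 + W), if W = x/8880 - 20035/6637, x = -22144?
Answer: 2135893728912105/722365603831072 ≈ 2.9568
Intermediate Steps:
W = -20305033/3683535 (W = -22144/8880 - 20035/6637 = -22144*1/8880 - 20035*1/6637 = -1384/555 - 20035/6637 = -20305033/3683535 ≈ -5.5124)
((-69/(-188))² - 16406)/(-5543 + W) = ((-69/(-188))² - 16406)/(-5543 - 20305033/3683535) = ((-69*(-1/188))² - 16406)/(-20438139538/3683535) = ((69/188)² - 16406)*(-3683535/20438139538) = (4761/35344 - 16406)*(-3683535/20438139538) = -579848903/35344*(-3683535/20438139538) = 2135893728912105/722365603831072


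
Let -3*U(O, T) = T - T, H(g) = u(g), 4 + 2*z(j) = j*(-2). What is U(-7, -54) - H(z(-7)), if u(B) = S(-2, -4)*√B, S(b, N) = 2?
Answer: -2*√5 ≈ -4.4721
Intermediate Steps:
u(B) = 2*√B
z(j) = -2 - j (z(j) = -2 + (j*(-2))/2 = -2 + (-2*j)/2 = -2 - j)
H(g) = 2*√g
U(O, T) = 0 (U(O, T) = -(T - T)/3 = -⅓*0 = 0)
U(-7, -54) - H(z(-7)) = 0 - 2*√(-2 - 1*(-7)) = 0 - 2*√(-2 + 7) = 0 - 2*√5 = -2*√5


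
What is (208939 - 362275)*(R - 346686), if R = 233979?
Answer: 17282040552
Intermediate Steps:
(208939 - 362275)*(R - 346686) = (208939 - 362275)*(233979 - 346686) = -153336*(-112707) = 17282040552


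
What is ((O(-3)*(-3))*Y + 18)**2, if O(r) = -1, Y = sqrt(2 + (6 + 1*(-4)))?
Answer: 576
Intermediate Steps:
Y = 2 (Y = sqrt(2 + (6 - 4)) = sqrt(2 + 2) = sqrt(4) = 2)
((O(-3)*(-3))*Y + 18)**2 = (-1*(-3)*2 + 18)**2 = (3*2 + 18)**2 = (6 + 18)**2 = 24**2 = 576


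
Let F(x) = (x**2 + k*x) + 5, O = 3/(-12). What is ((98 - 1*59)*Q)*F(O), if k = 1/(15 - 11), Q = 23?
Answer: 4485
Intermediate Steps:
O = -1/4 (O = 3*(-1/12) = -1/4 ≈ -0.25000)
k = 1/4 ≈ 0.25000
F(x) = 5 + x**2 + x/4 (F(x) = (x**2 + x/4) + 5 = 5 + x**2 + x/4)
((98 - 1*59)*Q)*F(O) = ((98 - 1*59)*23)*(5 + (-1/4)**2 + (1/4)*(-1/4)) = ((98 - 59)*23)*(5 + 1/16 - 1/16) = (39*23)*5 = 897*5 = 4485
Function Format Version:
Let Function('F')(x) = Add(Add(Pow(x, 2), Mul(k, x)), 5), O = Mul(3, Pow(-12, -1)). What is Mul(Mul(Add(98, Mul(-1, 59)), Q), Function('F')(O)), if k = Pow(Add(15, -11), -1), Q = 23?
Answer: 4485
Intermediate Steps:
O = Rational(-1, 4) (O = Mul(3, Rational(-1, 12)) = Rational(-1, 4) ≈ -0.25000)
k = Rational(1, 4) (k = Pow(4, -1) = Rational(1, 4) ≈ 0.25000)
Function('F')(x) = Add(5, Pow(x, 2), Mul(Rational(1, 4), x)) (Function('F')(x) = Add(Add(Pow(x, 2), Mul(Rational(1, 4), x)), 5) = Add(5, Pow(x, 2), Mul(Rational(1, 4), x)))
Mul(Mul(Add(98, Mul(-1, 59)), Q), Function('F')(O)) = Mul(Mul(Add(98, Mul(-1, 59)), 23), Add(5, Pow(Rational(-1, 4), 2), Mul(Rational(1, 4), Rational(-1, 4)))) = Mul(Mul(Add(98, -59), 23), Add(5, Rational(1, 16), Rational(-1, 16))) = Mul(Mul(39, 23), 5) = Mul(897, 5) = 4485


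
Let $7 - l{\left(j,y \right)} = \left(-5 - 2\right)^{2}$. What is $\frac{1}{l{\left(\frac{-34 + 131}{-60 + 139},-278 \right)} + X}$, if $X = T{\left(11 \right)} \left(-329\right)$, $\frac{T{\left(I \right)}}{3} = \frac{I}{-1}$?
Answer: $\frac{1}{10815} \approx 9.2464 \cdot 10^{-5}$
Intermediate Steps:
$T{\left(I \right)} = - 3 I$ ($T{\left(I \right)} = 3 \frac{I}{-1} = 3 I \left(-1\right) = 3 \left(- I\right) = - 3 I$)
$l{\left(j,y \right)} = -42$ ($l{\left(j,y \right)} = 7 - \left(-5 - 2\right)^{2} = 7 - \left(-7\right)^{2} = 7 - 49 = -42$)
$X = 10857$ ($X = \left(-3\right) 11 \left(-329\right) = \left(-33\right) \left(-329\right) = 10857$)
$\frac{1}{l{\left(\frac{-34 + 131}{-60 + 139},-278 \right)} + X} = \frac{1}{-42 + 10857} = \frac{1}{10815}$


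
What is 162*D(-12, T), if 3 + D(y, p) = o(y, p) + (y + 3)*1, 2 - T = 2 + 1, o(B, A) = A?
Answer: -2106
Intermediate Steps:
T = -1 (T = 2 - (2 + 1) = 2 - 1*3 = 2 - 3 = -1)
D(y, p) = p + y (D(y, p) = -3 + (p + (y + 3)*1) = -3 + (p + (3 + y)*1) = -3 + (p + (3 + y)) = -3 + (3 + p + y) = p + y)
162*D(-12, T) = 162*(-1 - 12) = 162*(-13) = -2106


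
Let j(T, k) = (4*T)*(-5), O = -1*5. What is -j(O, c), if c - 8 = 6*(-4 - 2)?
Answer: -100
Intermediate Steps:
c = -28 (c = 8 + 6*(-4 - 2) = 8 + 6*(-6) = 8 - 36 = -28)
O = -5
j(T, k) = -20*T
-j(O, c) = -(-20)*(-5) = -1*100 = -100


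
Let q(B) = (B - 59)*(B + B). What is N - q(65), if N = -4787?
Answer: -5567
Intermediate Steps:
q(B) = 2*B*(-59 + B) (q(B) = (-59 + B)*(2*B) = 2*B*(-59 + B))
N - q(65) = -4787 - 2*65*(-59 + 65) = -4787 - 2*65*6 = -4787 - 1*780 = -4787 - 780 = -5567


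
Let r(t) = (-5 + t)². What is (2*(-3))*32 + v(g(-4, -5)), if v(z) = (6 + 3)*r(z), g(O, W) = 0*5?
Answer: 33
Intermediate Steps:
g(O, W) = 0
v(z) = 9*(-5 + z)² (v(z) = (6 + 3)*(-5 + z)² = 9*(-5 + z)²)
(2*(-3))*32 + v(g(-4, -5)) = (2*(-3))*32 + 9*(-5 + 0)² = -6*32 + 9*(-5)² = -192 + 9*25 = -192 + 225 = 33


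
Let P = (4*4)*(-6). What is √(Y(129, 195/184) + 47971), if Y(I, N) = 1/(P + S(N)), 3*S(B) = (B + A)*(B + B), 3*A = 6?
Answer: 5*√4841827106000883/1588493 ≈ 219.02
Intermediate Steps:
A = 2 (A = (⅓)*6 = 2)
S(B) = 2*B*(2 + B)/3 (S(B) = ((B + 2)*(B + B))/3 = ((2 + B)*(2*B))/3 = (2*B*(2 + B))/3 = 2*B*(2 + B)/3)
P = -96 (P = 16*(-6) = -96)
Y(I, N) = 1/(-96 + 2*N*(2 + N)/3)
√(Y(129, 195/184) + 47971) = √(3/(2*(-144 + (195/184)*(2 + 195/184))) + 47971) = √(3/(2*(-144 + (195*(1/184))*(2 + 195*(1/184)))) + 47971) = √(3/(2*(-144 + 195*(2 + 195/184)/184)) + 47971) = √(3/(2*(-144 + (195/184)*(563/184))) + 47971) = √(3/(2*(-144 + 109785/33856)) + 47971) = √(3/(2*(-4765479/33856)) + 47971) = √((3/2)*(-33856/4765479) + 47971) = √(-16928/1588493 + 47971) = √(76201580775/1588493) = 5*√4841827106000883/1588493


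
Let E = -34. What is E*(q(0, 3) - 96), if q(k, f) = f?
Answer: 3162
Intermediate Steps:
E*(q(0, 3) - 96) = -34*(3 - 96) = -34*(-93) = 3162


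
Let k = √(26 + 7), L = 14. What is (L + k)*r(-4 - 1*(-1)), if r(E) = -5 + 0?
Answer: -70 - 5*√33 ≈ -98.723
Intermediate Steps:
k = √33 ≈ 5.7446
r(E) = -5
(L + k)*r(-4 - 1*(-1)) = (14 + √33)*(-5) = -70 - 5*√33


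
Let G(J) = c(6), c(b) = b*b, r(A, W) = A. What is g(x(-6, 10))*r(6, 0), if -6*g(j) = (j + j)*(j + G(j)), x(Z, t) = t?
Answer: -920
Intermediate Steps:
c(b) = b²
G(J) = 36 (G(J) = 6² = 36)
g(j) = -j*(36 + j)/3 (g(j) = -(j + j)*(j + 36)/6 = -2*j*(36 + j)/6 = -j*(36 + j)/3)
g(x(-6, 10))*r(6, 0) = -⅓*10*(36 + 10)*6 = -⅓*10*46*6 = -460/3*6 = -920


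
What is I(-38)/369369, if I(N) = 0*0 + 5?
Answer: 5/369369 ≈ 1.3537e-5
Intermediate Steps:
I(N) = 5 (I(N) = 0 + 5 = 5)
I(-38)/369369 = 5/369369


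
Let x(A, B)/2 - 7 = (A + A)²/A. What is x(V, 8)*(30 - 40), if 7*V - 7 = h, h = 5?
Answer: -1940/7 ≈ -277.14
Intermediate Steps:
V = 12/7 (V = 1 + (⅐)*5 = 1 + 5/7 = 12/7 ≈ 1.7143)
x(A, B) = 14 + 8*A (x(A, B) = 14 + 2*((A + A)²/A) = 14 + 2*((2*A)²/A) = 14 + 2*((4*A²)/A) = 14 + 2*(4*A) = 14 + 8*A)
x(V, 8)*(30 - 40) = (14 + 8*(12/7))*(30 - 40) = (14 + 96/7)*(-10) = (194/7)*(-10) = -1940/7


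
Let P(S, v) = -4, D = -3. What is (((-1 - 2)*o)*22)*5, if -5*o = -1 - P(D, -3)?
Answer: 198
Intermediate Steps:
o = -⅗ (o = -(-1 - 1*(-4))/5 = -(-1 + 4)/5 = -⅕*3 = -⅗ ≈ -0.60000)
(((-1 - 2)*o)*22)*5 = (((-1 - 2)*(-⅗))*22)*5 = (-3*(-⅗)*22)*5 = ((9/5)*22)*5 = (198/5)*5 = 198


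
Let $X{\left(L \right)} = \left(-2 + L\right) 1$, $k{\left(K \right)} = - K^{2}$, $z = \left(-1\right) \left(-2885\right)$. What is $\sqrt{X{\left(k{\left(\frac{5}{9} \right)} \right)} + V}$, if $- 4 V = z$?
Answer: $\frac{i \sqrt{234433}}{18} \approx 26.899 i$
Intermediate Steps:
$z = 2885$
$X{\left(L \right)} = -2 + L$
$V = - \frac{2885}{4}$ ($V = \left(- \frac{1}{4}\right) 2885 = - \frac{2885}{4} \approx -721.25$)
$\sqrt{X{\left(k{\left(\frac{5}{9} \right)} \right)} + V} = \sqrt{\left(-2 - \left(\frac{5}{9}\right)^{2}\right) - \frac{2885}{4}} = \sqrt{\left(-2 - \frac{25}{81}\right) - \frac{2885}{4}} = \sqrt{- \frac{187}{81} - \frac{2885}{4}} = \sqrt{- \frac{234433}{324}} = \frac{i \sqrt{234433}}{18}$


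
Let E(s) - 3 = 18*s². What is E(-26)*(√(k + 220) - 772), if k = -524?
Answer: -9396012 + 48684*I*√19 ≈ -9.396e+6 + 2.1221e+5*I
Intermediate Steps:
E(s) = 3 + 18*s²
E(-26)*(√(k + 220) - 772) = (3 + 18*(-26)²)*(√(-524 + 220) - 772) = (3 + 18*676)*(√(-304) - 772) = (3 + 12168)*(4*I*√19 - 772) = 12171*(-772 + 4*I*√19) = -9396012 + 48684*I*√19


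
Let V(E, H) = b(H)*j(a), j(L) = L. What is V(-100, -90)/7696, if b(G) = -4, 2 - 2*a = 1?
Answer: -1/3848 ≈ -0.00025988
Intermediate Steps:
a = ½ (a = 1 - ½*1 = 1 - ½ = ½ ≈ 0.50000)
V(E, H) = -2 (V(E, H) = -4*½ = -2)
V(-100, -90)/7696 = -2/7696 = -2*1/7696 = -1/3848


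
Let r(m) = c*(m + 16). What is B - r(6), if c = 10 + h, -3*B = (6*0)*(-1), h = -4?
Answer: -132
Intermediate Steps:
B = 0 (B = -6*0*(-1)/3 = -0*(-1) = -1/3*0 = 0)
c = 6 (c = 10 - 4 = 6)
r(m) = 96 + 6*m (r(m) = 6*(m + 16) = 6*(16 + m) = 96 + 6*m)
B - r(6) = 0 - (96 + 6*6) = 0 - (96 + 36) = 0 - 1*132 = 0 - 132 = -132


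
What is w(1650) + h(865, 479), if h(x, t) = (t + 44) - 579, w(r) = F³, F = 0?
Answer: -56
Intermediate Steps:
w(r) = 0 (w(r) = 0³ = 0)
h(x, t) = -535 + t (h(x, t) = (44 + t) - 579 = -535 + t)
w(1650) + h(865, 479) = 0 + (-535 + 479) = 0 - 56 = -56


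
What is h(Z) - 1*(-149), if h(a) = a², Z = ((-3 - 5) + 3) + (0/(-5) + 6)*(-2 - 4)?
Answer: 1830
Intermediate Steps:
Z = -41 (Z = (-8 + 3) + (0*(-⅕) + 6)*(-6) = -5 + (0 + 6)*(-6) = -5 + 6*(-6) = -5 - 36 = -41)
h(Z) - 1*(-149) = (-41)² - 1*(-149) = 1681 + 149 = 1830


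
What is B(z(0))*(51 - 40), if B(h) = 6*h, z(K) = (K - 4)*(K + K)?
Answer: 0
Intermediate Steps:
z(K) = 2*K*(-4 + K) (z(K) = (-4 + K)*(2*K) = 2*K*(-4 + K))
B(z(0))*(51 - 40) = (6*(2*0*(-4 + 0)))*(51 - 40) = (6*(2*0*(-4)))*11 = (6*0)*11 = 0*11 = 0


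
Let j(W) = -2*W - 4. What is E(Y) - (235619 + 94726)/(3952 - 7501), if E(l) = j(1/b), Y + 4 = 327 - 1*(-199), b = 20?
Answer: 1052647/11830 ≈ 88.981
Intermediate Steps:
j(W) = -4 - 2*W
Y = 522 (Y = -4 + (327 - 1*(-199)) = -4 + (327 + 199) = -4 + 526 = 522)
E(l) = -41/10 (E(l) = -4 - 2/20 = -4 - 2*1/20 = -4 - 1/10 = -41/10)
E(Y) - (235619 + 94726)/(3952 - 7501) = -41/10 - (235619 + 94726)/(3952 - 7501) = -41/10 - 330345/(-3549) = -41/10 - 330345*(-1)/3549 = -41/10 - 1*(-110115/1183) = -41/10 + 110115/1183 = 1052647/11830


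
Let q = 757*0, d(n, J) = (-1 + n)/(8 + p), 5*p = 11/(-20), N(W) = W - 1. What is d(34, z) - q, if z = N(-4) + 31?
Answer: 1100/263 ≈ 4.1825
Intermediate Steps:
N(W) = -1 + W
p = -11/100 (p = (11/(-20))/5 = (11*(-1/20))/5 = (⅕)*(-11/20) = -11/100 ≈ -0.11000)
z = 26 (z = (-1 - 4) + 31 = -5 + 31 = 26)
d(n, J) = -100/789 + 100*n/789 (d(n, J) = (-1 + n)/(8 - 11/100) = (-1 + n)/(789/100) = (-1 + n)*(100/789) = -100/789 + 100*n/789)
q = 0
d(34, z) - q = (-100/789 + (100/789)*34) - 1*0 = (-100/789 + 3400/789) + 0 = 1100/263 + 0 = 1100/263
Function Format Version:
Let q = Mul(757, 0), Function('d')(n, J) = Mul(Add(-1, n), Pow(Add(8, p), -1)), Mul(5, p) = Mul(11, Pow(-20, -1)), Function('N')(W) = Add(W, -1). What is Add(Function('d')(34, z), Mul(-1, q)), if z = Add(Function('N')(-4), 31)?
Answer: Rational(1100, 263) ≈ 4.1825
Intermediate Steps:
Function('N')(W) = Add(-1, W)
p = Rational(-11, 100) (p = Mul(Rational(1, 5), Mul(11, Pow(-20, -1))) = Mul(Rational(1, 5), Mul(11, Rational(-1, 20))) = Mul(Rational(1, 5), Rational(-11, 20)) = Rational(-11, 100) ≈ -0.11000)
z = 26 (z = Add(Add(-1, -4), 31) = Add(-5, 31) = 26)
Function('d')(n, J) = Add(Rational(-100, 789), Mul(Rational(100, 789), n)) (Function('d')(n, J) = Mul(Add(-1, n), Pow(Add(8, Rational(-11, 100)), -1)) = Mul(Add(-1, n), Pow(Rational(789, 100), -1)) = Mul(Add(-1, n), Rational(100, 789)) = Add(Rational(-100, 789), Mul(Rational(100, 789), n)))
q = 0
Add(Function('d')(34, z), Mul(-1, q)) = Add(Add(Rational(-100, 789), Mul(Rational(100, 789), 34)), Mul(-1, 0)) = Add(Add(Rational(-100, 789), Rational(3400, 789)), 0) = Add(Rational(1100, 263), 0) = Rational(1100, 263)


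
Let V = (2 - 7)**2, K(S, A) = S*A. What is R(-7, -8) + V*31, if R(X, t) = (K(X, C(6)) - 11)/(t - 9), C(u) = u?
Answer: 13228/17 ≈ 778.12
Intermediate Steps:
K(S, A) = A*S
V = 25 (V = (-5)**2 = 25)
R(X, t) = (-11 + 6*X)/(-9 + t) (R(X, t) = (6*X - 11)/(t - 9) = (-11 + 6*X)/(-9 + t))
R(-7, -8) + V*31 = (-11 + 6*(-7))/(-9 - 8) + 25*31 = (-11 - 42)/(-17) + 775 = -1/17*(-53) + 775 = 53/17 + 775 = 13228/17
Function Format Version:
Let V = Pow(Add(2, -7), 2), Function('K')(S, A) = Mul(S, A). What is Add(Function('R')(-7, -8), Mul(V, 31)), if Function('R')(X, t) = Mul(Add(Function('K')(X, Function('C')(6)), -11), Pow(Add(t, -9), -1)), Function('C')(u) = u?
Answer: Rational(13228, 17) ≈ 778.12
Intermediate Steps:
Function('K')(S, A) = Mul(A, S)
V = 25 (V = Pow(-5, 2) = 25)
Function('R')(X, t) = Mul(Pow(Add(-9, t), -1), Add(-11, Mul(6, X))) (Function('R')(X, t) = Mul(Add(Mul(6, X), -11), Pow(Add(t, -9), -1)) = Mul(Add(-11, Mul(6, X)), Pow(Add(-9, t), -1)) = Mul(Pow(Add(-9, t), -1), Add(-11, Mul(6, X))))
Add(Function('R')(-7, -8), Mul(V, 31)) = Add(Mul(Pow(Add(-9, -8), -1), Add(-11, Mul(6, -7))), Mul(25, 31)) = Add(Mul(Pow(-17, -1), Add(-11, -42)), 775) = Add(Mul(Rational(-1, 17), -53), 775) = Add(Rational(53, 17), 775) = Rational(13228, 17)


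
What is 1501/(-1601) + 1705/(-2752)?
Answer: -6860457/4405952 ≈ -1.5571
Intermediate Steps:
1501/(-1601) + 1705/(-2752) = 1501*(-1/1601) + 1705*(-1/2752) = -1501/1601 - 1705/2752 = -6860457/4405952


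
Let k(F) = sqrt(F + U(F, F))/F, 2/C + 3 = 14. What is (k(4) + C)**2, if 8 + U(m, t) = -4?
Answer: -113/242 + 2*I*sqrt(2)/11 ≈ -0.46694 + 0.25713*I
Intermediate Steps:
C = 2/11 (C = 2/(-3 + 14) = 2/11 ≈ 0.18182)
U(m, t) = -12 (U(m, t) = -8 - 4 = -12)
k(F) = sqrt(-12 + F)/F (k(F) = sqrt(F - 12)/F = sqrt(-12 + F)/F)
(k(4) + C)**2 = (sqrt(-12 + 4)/4 + 2/11)**2 = (sqrt(-8)/4 + 2/11)**2 = ((2*I*sqrt(2))/4 + 2/11)**2 = (I*sqrt(2)/2 + 2/11)**2 = (2/11 + I*sqrt(2)/2)**2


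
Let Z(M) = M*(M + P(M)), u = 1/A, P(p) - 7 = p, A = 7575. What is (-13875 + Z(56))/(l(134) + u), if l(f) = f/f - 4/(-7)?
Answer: -382363275/83332 ≈ -4588.4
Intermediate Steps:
P(p) = 7 + p
u = 1/7575 ≈ 0.00013201
Z(M) = M*(7 + 2*M) (Z(M) = M*(M + (7 + M)) = M*(7 + 2*M))
l(f) = 11/7 (l(f) = 1 - 4*(-⅐) = 1 + 4/7 = 11/7)
(-13875 + Z(56))/(l(134) + u) = (-13875 + 56*(7 + 2*56))/(11/7 + 1/7575) = (-13875 + 56*(7 + 112))/(83332/53025) = (-13875 + 56*119)*(53025/83332) = (-13875 + 6664)*(53025/83332) = -7211*53025/83332 = -382363275/83332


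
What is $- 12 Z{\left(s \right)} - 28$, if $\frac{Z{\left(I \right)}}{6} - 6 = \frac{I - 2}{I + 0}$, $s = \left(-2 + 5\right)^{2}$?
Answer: $-516$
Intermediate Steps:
$s = 9$ ($s = 3^{2} = 9$)
$Z{\left(I \right)} = 36 + \frac{6 \left(-2 + I\right)}{I}$ ($Z{\left(I \right)} = 36 + 6 \frac{I - 2}{I + 0} = 36 + 6 \frac{-2 + I}{I} = 36 + \frac{6 \left(-2 + I\right)}{I}$)
$- 12 Z{\left(s \right)} - 28 = - 12 \left(42 - \frac{12}{9}\right) - 28 = - 12 \left(42 - \frac{4}{3}\right) - 28 = \left(-12\right) \frac{122}{3} - 28 = -488 - 28 = -516$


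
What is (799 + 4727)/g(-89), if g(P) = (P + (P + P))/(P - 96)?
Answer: 340770/89 ≈ 3828.9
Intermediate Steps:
g(P) = 3*P/(-96 + P) (g(P) = (P + 2*P)/(-96 + P) = (3*P)/(-96 + P) = 3*P/(-96 + P))
(799 + 4727)/g(-89) = (799 + 4727)/((3*(-89)/(-96 - 89))) = 5526/((3*(-89)/(-185))) = 5526/((3*(-89)*(-1/185))) = 5526/(267/185) = 5526*(185/267) = 340770/89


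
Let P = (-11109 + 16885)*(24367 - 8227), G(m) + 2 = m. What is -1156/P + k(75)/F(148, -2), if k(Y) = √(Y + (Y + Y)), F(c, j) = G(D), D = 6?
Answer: 87397811/23306160 ≈ 3.7500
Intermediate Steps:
G(m) = -2 + m
P = 93224640 (P = 5776*16140 = 93224640)
F(c, j) = 4 (F(c, j) = -2 + 6 = 4)
k(Y) = √3*√Y (k(Y) = √(Y + 2*Y) = √(3*Y) = √3*√Y)
-1156/P + k(75)/F(148, -2) = -1156/93224640 + (√3*√75)/4 = -1156*1/93224640 + (√3*(5*√3))*(¼) = -289/23306160 + 15*(¼) = -289/23306160 + 15/4 = 87397811/23306160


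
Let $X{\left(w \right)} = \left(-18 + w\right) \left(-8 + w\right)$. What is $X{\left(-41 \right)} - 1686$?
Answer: $1205$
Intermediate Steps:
$X{\left(-41 \right)} - 1686 = \left(144 + \left(-41\right)^{2} - -1066\right) - 1686 = \left(144 + 1681 + 1066\right) - 1686 = 2891 - 1686 = 1205$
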